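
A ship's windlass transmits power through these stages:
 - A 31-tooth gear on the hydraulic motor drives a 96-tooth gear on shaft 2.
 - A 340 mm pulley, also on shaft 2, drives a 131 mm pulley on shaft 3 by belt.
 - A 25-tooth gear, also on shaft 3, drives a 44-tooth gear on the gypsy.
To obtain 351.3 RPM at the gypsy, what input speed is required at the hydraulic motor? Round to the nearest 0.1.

737.7 RPM

Overall ratio R = 3.0968 × 0.38529 × 1.76 = 2.1.
Required input speed = output speed × R = 351.3 × 2.1 = 737.72 RPM.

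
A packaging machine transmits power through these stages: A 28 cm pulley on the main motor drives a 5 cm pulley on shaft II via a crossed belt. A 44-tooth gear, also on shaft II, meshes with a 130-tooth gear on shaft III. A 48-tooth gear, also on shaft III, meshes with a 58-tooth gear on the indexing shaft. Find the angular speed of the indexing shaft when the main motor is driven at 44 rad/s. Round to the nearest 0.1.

the main motor → shaft II (belt, 5/28): 44 ÷ 0.17857 = 246.4 rad/s
shaft II → shaft III (gear mesh, 130/44): 246.4 ÷ 2.9545 = 83.397 rad/s
shaft III → the indexing shaft (gear mesh, 58/48): 83.397 ÷ 1.2083 = 69.018 rad/s

69.0 rad/s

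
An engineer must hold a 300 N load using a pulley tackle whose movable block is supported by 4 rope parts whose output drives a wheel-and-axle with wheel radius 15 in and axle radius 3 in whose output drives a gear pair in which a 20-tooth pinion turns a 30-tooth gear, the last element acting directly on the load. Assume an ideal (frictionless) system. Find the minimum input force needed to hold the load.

Block-and-tackle MA = number of supporting rope parts = 4.
Wheel-and-axle MA = R/r = 15/3 = 5.
Gear pair MA = 30/20 = 1.5.
Combined ideal MA = 4 × 5 × 1.5 = 30.
Effort = load / MA = 300 / 30 = 10 N.

10 N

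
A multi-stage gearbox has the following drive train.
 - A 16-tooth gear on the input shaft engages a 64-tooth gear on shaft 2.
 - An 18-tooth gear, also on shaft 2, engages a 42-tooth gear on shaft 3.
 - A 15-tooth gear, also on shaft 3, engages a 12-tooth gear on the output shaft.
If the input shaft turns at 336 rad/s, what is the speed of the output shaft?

45 rad/s

the input shaft → shaft 2 (gear mesh, 64/16): 336 ÷ 4 = 84 rad/s
shaft 2 → shaft 3 (gear mesh, 42/18): 84 ÷ 2.3333 = 36 rad/s
shaft 3 → the output shaft (gear mesh, 12/15): 36 ÷ 0.8 = 45 rad/s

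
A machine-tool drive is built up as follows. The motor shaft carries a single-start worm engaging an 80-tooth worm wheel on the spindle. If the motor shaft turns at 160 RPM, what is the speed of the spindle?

2 RPM

Worm: ratio = 80/1 = 80, so the spindle turns at 160 / 80 = 2 RPM.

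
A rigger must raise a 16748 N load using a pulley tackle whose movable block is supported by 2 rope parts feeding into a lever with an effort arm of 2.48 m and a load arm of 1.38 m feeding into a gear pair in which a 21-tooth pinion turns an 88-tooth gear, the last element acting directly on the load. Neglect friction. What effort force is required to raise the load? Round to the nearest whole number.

Block-and-tackle MA = number of supporting rope parts = 2.
Lever MA = effort arm / load arm = 2.48/1.38 = 1.7971.
Gear pair MA = 88/21 = 4.1905.
Combined ideal MA = 2 × 1.7971 × 4.1905 = 15.061.
Effort = load / MA = 16748 / 15.061 = 1112 N.

1112 N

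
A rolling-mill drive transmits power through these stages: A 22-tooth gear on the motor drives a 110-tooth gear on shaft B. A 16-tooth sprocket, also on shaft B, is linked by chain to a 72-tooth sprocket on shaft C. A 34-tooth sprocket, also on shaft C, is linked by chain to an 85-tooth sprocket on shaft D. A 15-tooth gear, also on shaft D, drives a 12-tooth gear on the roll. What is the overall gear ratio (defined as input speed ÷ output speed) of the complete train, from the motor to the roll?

45

Each stage contributes driven/driver: gear mesh 110/22 = 5, chain 72/16 = 4.5, chain 85/34 = 2.5, gear mesh 12/15 = 0.8.
Overall: 5 × 4.5 × 2.5 × 0.8 = 45.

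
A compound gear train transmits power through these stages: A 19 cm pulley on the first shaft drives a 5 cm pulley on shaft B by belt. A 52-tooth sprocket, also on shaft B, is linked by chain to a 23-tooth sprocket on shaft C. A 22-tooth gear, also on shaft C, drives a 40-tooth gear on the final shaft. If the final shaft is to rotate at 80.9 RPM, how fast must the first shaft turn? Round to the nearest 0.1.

Overall ratio R = 0.26316 × 0.44231 × 1.8182 = 0.21163.
Required input speed = output speed × R = 80.9 × 0.21163 = 17.121 RPM.

17.1 RPM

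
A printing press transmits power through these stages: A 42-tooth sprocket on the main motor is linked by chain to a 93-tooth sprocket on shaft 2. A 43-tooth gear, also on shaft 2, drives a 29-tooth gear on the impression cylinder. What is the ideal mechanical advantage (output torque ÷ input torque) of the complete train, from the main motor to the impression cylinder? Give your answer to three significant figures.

Each stage contributes driven/driver: chain 93/42 = 2.2143, gear mesh 29/43 = 0.67442.
Overall: 2.2143 × 0.67442 = 1.4934.

1.49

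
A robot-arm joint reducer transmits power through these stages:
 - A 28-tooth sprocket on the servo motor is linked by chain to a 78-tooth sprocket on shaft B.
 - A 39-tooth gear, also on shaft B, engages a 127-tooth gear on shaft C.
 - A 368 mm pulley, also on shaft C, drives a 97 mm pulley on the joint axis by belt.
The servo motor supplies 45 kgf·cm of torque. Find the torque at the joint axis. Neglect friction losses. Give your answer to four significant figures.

107.6 kgf·cm

chain 78/28 = 2.7857 → τ = 45·2.7857 = 125.36 kgf·cm
gear mesh 127/39 = 3.2564 → τ = 125.36·3.2564 = 408.21 kgf·cm
belt 97/368 = 0.26359 → τ = 408.21·0.26359 = 107.6 kgf·cm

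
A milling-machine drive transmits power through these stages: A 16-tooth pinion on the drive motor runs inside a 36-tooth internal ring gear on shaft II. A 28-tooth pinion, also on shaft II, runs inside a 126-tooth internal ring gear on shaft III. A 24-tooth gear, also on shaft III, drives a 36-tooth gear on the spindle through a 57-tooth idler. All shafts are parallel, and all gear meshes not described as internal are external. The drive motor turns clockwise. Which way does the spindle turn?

clockwise

the drive motor → shaft II: internal mesh, same direction → CW.
shaft II → shaft III: internal mesh, same direction → CW.
shaft III → the spindle: driver → idler → driven is 2 external meshes, 2 reversals → CW.
2 reversals in total — an even number — so the spindle turns the same way as the drive motor.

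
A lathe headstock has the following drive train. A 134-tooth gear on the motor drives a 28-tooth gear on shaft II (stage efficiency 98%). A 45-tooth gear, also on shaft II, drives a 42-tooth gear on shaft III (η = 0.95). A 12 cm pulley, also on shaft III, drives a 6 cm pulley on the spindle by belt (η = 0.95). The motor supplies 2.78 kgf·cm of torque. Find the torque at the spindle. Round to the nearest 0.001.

After the gear mesh (28/134): 2.78 × 0.20896 × 0.98 = 0.56928 kgf·cm
After the gear mesh (42/45): 0.56928 × 0.93333 × 0.95 = 0.50476 kgf·cm
After the belt (6/12): 0.50476 × 0.5 × 0.95 = 0.23976 kgf·cm

0.240 kgf·cm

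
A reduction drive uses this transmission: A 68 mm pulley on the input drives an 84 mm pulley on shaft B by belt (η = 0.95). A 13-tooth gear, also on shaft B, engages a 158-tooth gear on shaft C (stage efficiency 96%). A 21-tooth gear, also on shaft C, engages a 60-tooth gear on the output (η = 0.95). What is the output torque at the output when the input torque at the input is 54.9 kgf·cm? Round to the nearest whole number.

2040 kgf·cm

belt 84/68 = 1.2353 → τ = 54.9·1.2353·0.95 = 64.427 kgf·cm
gear mesh 158/13 = 12.154 → τ = 64.427·12.154·0.96 = 751.71 kgf·cm
gear mesh 60/21 = 2.8571 → τ = 751.71·2.8571·0.95 = 2040.4 kgf·cm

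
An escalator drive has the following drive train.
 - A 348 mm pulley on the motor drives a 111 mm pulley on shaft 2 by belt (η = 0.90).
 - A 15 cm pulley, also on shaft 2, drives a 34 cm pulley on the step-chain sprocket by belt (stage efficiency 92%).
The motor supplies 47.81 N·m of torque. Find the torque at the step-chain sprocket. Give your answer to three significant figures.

After the belt (111/348): 47.81 × 0.31897 × 0.90 = 13.725 N·m
After the belt (34/15): 13.725 × 2.2667 × 0.92 = 28.621 N·m

28.6 N·m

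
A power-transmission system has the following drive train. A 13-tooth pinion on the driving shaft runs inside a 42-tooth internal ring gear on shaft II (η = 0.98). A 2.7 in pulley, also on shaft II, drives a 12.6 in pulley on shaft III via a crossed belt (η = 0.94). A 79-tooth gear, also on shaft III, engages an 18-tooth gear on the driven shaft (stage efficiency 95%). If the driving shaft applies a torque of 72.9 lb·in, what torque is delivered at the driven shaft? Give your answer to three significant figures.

219 lb·in

After the internal gear (42/13): 72.9 × 3.2308 × 0.98 = 230.81 lb·in
After the belt (12.6/2.7): 230.81 × 4.6667 × 0.94 = 1012.5 lb·in
After the gear mesh (18/79): 1012.5 × 0.22785 × 0.95 = 219.16 lb·in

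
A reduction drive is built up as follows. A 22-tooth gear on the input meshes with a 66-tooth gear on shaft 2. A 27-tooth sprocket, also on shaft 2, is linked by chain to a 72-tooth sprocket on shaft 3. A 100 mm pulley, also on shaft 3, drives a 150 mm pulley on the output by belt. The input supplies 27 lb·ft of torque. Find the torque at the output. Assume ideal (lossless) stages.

324 lb·ft

After the gear mesh (66/22): 27 × 3 = 81 lb·ft
After the chain (72/27): 81 × 2.6667 = 216 lb·ft
After the belt (150/100): 216 × 1.5 = 324 lb·ft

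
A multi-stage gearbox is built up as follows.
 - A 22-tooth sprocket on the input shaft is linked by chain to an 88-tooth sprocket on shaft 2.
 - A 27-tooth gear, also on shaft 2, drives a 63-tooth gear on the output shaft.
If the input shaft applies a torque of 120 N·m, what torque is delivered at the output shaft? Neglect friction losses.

Chain: ratio = 88/22 = 4; torque at shaft 2 = 120 × 4 = 480 N·m.
Gear mesh: ratio = 63/27 = 2.3333; torque at the output shaft = 480 × 2.3333 = 1120 N·m.

1120 N·m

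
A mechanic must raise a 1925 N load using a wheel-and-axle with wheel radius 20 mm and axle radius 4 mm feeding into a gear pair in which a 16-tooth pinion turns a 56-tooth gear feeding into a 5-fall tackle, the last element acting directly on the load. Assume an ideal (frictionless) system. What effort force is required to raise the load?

Wheel-and-axle MA = R/r = 20/4 = 5.
Gear pair MA = 56/16 = 3.5.
Block-and-tackle MA = number of supporting rope parts = 5.
Combined ideal MA = 5 × 3.5 × 5 = 87.5.
Effort = load / MA = 1925 / 87.5 = 22 N.

22 N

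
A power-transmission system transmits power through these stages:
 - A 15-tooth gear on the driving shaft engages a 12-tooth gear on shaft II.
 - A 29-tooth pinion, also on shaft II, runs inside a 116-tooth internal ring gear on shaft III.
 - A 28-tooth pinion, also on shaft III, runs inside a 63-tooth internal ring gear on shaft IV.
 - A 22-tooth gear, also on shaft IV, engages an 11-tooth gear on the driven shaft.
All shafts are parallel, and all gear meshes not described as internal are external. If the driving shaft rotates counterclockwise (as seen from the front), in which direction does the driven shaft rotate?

counterclockwise

the driving shaft → shaft II: external mesh, 1 reversal → CW.
shaft II → shaft III: internal mesh, same direction → CW.
shaft III → shaft IV: internal mesh, same direction → CW.
shaft IV → the driven shaft: external mesh, 1 reversal → CCW.
2 reversals in total — an even number — so the driven shaft turns the same way as the driving shaft.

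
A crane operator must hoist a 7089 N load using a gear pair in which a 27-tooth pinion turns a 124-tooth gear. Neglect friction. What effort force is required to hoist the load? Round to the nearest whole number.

1544 N

Gear pair MA = 124/27 = 4.5926.
Effort = load / MA = 7089 / 4.5926 = 1543.6 N.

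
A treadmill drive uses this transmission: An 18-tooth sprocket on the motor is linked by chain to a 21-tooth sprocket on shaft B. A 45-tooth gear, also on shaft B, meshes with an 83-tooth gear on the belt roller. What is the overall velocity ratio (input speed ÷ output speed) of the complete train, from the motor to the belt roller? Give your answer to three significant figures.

2.15

Each stage contributes driven/driver: chain 21/18 = 1.1667, gear mesh 83/45 = 1.8444.
Overall: 1.1667 × 1.8444 = 2.1519.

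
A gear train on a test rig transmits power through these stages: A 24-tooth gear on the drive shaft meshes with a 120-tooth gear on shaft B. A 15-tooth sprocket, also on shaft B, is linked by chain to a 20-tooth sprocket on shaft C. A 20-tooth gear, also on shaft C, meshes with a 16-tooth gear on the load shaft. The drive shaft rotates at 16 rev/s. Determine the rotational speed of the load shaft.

gear mesh 120/24 = 5 → 16/5 = 3.2 rev/s
chain 20/15 = 1.3333 → 3.2/1.3333 = 2.4 rev/s
gear mesh 16/20 = 0.8 → 2.4/0.8 = 3 rev/s

3 rev/s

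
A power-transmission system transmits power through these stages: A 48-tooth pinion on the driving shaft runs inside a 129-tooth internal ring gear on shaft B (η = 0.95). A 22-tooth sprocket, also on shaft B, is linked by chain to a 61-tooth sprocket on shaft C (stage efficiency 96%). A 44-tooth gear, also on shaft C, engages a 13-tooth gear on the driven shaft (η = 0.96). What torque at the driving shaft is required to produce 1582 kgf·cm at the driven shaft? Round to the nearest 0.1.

Overall ratio R = 2.6875 × 2.7727 × 0.29545 = 2.2016; overall efficiency η = 0.95 × 0.96 × 0.96 = 0.8755.
Input torque = output torque / (R × η) = 1582 / (2.2016 × 0.8755) = 820.72 kgf·cm.

820.7 kgf·cm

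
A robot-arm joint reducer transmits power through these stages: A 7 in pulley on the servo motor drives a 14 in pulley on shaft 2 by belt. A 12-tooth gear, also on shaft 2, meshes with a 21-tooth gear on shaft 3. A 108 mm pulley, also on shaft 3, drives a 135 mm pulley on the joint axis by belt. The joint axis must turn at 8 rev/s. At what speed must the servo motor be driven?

35 rev/s

Overall ratio R = 2 × 1.75 × 1.25 = 4.375.
Required input speed = output speed × R = 8 × 4.375 = 35 rev/s.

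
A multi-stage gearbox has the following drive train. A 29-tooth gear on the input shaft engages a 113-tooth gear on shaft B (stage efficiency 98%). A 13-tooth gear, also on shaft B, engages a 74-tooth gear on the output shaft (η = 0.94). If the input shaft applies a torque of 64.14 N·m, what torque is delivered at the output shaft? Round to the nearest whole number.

After the gear mesh (113/29): 64.14 × 3.8966 × 0.98 = 244.93 N·m
After the gear mesh (74/13): 244.93 × 5.6923 × 0.94 = 1310.5 N·m

1311 N·m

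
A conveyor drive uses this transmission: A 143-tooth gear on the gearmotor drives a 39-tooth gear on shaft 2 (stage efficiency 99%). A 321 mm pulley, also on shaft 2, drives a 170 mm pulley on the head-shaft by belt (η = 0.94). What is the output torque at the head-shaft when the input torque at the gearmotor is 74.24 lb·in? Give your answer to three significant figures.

After the gear mesh (39/143): 74.24 × 0.27273 × 0.99 = 20.045 lb·in
After the belt (170/321): 20.045 × 0.5296 × 0.94 = 9.9787 lb·in

9.98 lb·in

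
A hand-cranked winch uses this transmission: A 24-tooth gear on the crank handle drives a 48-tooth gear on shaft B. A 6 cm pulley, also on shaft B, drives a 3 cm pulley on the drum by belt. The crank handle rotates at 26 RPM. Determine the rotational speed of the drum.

Gear mesh: ratio = 48/24 = 2, so shaft B turns at 26 / 2 = 13 RPM.
Belt: ratio = 3/6 = 0.5, so the drum turns at 13 / 0.5 = 26 RPM.

26 RPM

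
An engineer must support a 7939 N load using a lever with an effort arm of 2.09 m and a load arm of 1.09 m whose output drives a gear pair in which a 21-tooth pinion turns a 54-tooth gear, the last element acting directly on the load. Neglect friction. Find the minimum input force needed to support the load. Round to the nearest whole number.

1610 N

Lever MA = effort arm / load arm = 2.09/1.09 = 1.9174.
Gear pair MA = 54/21 = 2.5714.
Combined ideal MA = 1.9174 × 2.5714 = 4.9305.
Effort = load / MA = 7939 / 4.9305 = 1610.2 N.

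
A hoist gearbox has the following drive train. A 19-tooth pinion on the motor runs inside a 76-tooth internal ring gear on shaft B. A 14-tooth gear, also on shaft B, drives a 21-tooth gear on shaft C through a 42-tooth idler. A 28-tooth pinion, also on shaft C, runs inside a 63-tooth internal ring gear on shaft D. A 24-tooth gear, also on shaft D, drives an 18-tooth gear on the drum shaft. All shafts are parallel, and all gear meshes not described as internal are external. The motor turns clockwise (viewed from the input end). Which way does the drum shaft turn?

the motor → shaft B: internal mesh, same direction → CW.
shaft B → shaft C: driver → idler → driven is 2 external meshes, 2 reversals → CW.
shaft C → shaft D: internal mesh, same direction → CW.
shaft D → the drum shaft: external mesh, 1 reversal → CCW.
3 reversals in total — an odd number — so the drum shaft turns opposite to the motor.

counterclockwise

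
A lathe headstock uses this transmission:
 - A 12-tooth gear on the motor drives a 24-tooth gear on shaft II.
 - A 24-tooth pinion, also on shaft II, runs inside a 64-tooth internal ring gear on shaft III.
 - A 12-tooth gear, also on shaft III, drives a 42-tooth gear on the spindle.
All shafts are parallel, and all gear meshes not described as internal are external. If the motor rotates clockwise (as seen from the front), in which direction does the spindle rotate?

the motor → shaft II: external mesh, 1 reversal → CCW.
shaft II → shaft III: internal mesh, same direction → CCW.
shaft III → the spindle: external mesh, 1 reversal → CW.
2 reversals in total — an even number — so the spindle turns the same way as the motor.

clockwise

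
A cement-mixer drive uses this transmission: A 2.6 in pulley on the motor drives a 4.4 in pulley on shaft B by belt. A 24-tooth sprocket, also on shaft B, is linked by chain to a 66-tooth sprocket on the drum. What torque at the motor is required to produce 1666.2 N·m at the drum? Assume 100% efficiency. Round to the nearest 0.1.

358.0 N·m

Overall ratio R = 1.6923 × 2.75 = 4.6538.
Input torque = output torque / R = 1666.2 / 4.6538 = 358.03 N·m.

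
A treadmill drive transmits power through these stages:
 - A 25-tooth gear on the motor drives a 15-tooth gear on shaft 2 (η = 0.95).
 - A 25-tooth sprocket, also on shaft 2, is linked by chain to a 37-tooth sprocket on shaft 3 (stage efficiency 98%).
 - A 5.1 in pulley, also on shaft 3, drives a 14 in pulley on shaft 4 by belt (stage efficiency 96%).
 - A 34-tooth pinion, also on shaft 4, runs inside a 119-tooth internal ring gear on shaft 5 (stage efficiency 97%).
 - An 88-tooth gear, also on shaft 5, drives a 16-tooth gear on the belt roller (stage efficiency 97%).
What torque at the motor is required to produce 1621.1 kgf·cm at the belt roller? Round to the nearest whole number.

Overall ratio R = 0.6 × 1.48 × 2.7451 × 3.5 × 0.18182 = 1.5512; overall efficiency η = 0.95 × 0.98 × 0.96 × 0.97 × 0.97 = 0.8409.
Input torque = output torque / (R × η) = 1621.1 / (1.5512 × 0.8409) = 1242.7 kgf·cm.

1243 kgf·cm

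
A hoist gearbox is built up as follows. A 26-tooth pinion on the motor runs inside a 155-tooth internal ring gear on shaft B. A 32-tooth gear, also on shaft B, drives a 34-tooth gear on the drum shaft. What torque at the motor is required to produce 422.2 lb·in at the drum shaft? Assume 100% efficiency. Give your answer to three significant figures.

Overall ratio R = 5.9615 × 1.0625 = 6.3341.
Input torque = output torque / R = 422.2 / 6.3341 = 66.655 lb·in.

66.7 lb·in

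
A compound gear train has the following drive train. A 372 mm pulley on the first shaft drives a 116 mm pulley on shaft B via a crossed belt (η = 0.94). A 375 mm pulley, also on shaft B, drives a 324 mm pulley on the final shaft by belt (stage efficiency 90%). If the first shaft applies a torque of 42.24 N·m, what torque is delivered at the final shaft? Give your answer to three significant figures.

After the belt (116/372): 42.24 × 0.31183 × 0.94 = 12.381 N·m
After the belt (324/375): 12.381 × 0.864 × 0.90 = 9.6277 N·m

9.63 N·m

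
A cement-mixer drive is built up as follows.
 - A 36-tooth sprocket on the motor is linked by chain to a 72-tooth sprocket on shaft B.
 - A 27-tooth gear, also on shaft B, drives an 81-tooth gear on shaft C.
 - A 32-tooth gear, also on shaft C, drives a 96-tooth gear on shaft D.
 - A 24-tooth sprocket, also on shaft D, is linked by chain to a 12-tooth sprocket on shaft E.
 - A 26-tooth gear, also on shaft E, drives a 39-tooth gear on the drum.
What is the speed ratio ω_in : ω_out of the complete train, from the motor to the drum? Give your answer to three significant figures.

Each stage contributes driven/driver: chain 72/36 = 2, gear mesh 81/27 = 3, gear mesh 96/32 = 3, chain 12/24 = 0.5, gear mesh 39/26 = 1.5.
Overall: 2 × 3 × 3 × 0.5 × 1.5 = 13.5.

13.5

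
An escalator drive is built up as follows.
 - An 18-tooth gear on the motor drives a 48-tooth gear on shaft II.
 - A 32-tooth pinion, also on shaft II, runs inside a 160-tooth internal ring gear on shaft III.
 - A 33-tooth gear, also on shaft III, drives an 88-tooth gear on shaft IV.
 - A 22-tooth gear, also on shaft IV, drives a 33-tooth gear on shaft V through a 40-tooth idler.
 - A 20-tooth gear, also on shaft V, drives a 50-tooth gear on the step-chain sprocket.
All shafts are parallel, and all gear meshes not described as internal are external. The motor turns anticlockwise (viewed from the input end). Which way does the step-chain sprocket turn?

clockwise

the motor → shaft II: external mesh, 1 reversal → CW.
shaft II → shaft III: internal mesh, same direction → CW.
shaft III → shaft IV: external mesh, 1 reversal → CCW.
shaft IV → shaft V: driver → idler → driven is 2 external meshes, 2 reversals → CCW.
shaft V → the step-chain sprocket: external mesh, 1 reversal → CW.
5 reversals in total — an odd number — so the step-chain sprocket turns opposite to the motor.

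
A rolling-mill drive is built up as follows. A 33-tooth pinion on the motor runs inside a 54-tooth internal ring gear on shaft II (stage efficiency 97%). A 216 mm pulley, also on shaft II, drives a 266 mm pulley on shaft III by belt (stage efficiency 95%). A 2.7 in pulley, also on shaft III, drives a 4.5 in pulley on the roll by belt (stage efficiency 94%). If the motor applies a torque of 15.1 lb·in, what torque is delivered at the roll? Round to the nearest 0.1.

Internal gear: ratio = 54/33 = 1.6364; torque at shaft II = 15.1 × 1.6364 × 0.97 = 23.968 lb·in.
Belt: ratio = 266/216 = 1.2315; torque at shaft III = 23.968 × 1.2315 × 0.95 = 28.04 lb·in.
Belt: ratio = 4.5/2.7 = 1.6667; torque at the roll = 28.04 × 1.6667 × 0.94 = 43.93 lb·in.

43.9 lb·in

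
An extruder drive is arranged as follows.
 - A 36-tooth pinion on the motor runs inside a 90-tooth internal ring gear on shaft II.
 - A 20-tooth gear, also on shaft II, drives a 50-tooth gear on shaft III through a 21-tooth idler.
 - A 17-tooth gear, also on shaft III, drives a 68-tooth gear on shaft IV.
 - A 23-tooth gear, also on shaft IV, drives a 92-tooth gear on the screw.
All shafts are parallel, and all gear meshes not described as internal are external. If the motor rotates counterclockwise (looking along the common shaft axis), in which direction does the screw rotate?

the motor → shaft II: internal mesh, same direction → CCW.
shaft II → shaft III: driver → idler → driven is 2 external meshes, 2 reversals → CCW.
shaft III → shaft IV: external mesh, 1 reversal → CW.
shaft IV → the screw: external mesh, 1 reversal → CCW.
4 reversals in total — an even number — so the screw turns the same way as the motor.

counterclockwise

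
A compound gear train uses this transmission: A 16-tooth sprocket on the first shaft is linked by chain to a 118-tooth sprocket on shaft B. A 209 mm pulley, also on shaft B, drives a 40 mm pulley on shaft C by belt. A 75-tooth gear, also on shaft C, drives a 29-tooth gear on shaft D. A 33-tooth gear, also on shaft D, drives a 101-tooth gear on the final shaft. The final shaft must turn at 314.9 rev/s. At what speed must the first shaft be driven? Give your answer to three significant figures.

526 rev/s

Overall ratio R = 7.375 × 0.19139 × 0.38667 × 3.0606 = 1.6704.
Required input speed = output speed × R = 314.9 × 1.6704 = 526.01 rev/s.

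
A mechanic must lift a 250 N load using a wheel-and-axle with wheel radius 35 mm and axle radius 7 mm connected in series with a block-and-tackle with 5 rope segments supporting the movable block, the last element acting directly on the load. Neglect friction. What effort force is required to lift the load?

10 N

Wheel-and-axle MA = R/r = 35/7 = 5.
Block-and-tackle MA = number of supporting rope parts = 5.
Combined ideal MA = 5 × 5 = 25.
Effort = load / MA = 250 / 25 = 10 N.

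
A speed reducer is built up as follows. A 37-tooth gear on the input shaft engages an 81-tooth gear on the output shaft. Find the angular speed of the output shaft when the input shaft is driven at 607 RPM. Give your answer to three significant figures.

277 RPM

the input shaft → the output shaft (gear mesh, 81/37): 607 ÷ 2.1892 = 277.27 RPM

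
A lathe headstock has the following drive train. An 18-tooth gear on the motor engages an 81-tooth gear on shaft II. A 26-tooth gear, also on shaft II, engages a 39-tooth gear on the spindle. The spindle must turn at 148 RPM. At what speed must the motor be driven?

999 RPM

Overall ratio R = 4.5 × 1.5 = 6.75.
Required input speed = output speed × R = 148 × 6.75 = 999 RPM.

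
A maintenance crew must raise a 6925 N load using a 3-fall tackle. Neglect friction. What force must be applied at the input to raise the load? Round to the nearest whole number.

2308 N

Block-and-tackle MA = number of supporting rope parts = 3.
Effort = load / MA = 6925 / 3 = 2308.3 N.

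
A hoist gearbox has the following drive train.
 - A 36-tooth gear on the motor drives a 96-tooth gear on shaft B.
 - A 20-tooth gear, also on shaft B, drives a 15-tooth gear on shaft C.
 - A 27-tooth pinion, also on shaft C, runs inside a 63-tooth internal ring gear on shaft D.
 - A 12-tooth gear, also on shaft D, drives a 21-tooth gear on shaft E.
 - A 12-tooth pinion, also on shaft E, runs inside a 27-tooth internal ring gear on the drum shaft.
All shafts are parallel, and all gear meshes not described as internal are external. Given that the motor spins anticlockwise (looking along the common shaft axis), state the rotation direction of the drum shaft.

the motor → shaft B: external mesh, 1 reversal → CW.
shaft B → shaft C: external mesh, 1 reversal → CCW.
shaft C → shaft D: internal mesh, same direction → CCW.
shaft D → shaft E: external mesh, 1 reversal → CW.
shaft E → the drum shaft: internal mesh, same direction → CW.
3 reversals in total — an odd number — so the drum shaft turns opposite to the motor.

clockwise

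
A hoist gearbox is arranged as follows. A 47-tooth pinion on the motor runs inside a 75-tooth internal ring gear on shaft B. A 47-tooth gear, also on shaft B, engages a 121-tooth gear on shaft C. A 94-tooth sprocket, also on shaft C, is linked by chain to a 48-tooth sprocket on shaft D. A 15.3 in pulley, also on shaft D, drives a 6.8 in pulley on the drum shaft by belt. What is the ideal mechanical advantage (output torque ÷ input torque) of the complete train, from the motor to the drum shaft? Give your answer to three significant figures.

0.932

Each stage contributes driven/driver: internal gear 75/47 = 1.5957, gear mesh 121/47 = 2.5745, chain 48/94 = 0.51064, belt 6.8/15.3 = 0.44444.
Overall: 1.5957 × 2.5745 × 0.51064 × 0.44444 = 0.93236.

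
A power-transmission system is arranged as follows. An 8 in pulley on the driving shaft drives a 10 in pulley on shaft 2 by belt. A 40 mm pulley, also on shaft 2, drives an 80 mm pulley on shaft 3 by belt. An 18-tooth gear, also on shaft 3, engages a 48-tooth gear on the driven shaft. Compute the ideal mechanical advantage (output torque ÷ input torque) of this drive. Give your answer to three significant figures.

6.67

Each stage contributes driven/driver: belt 10/8 = 1.25, belt 80/40 = 2, gear mesh 48/18 = 2.6667.
Overall: 1.25 × 2 × 2.6667 = 6.6667.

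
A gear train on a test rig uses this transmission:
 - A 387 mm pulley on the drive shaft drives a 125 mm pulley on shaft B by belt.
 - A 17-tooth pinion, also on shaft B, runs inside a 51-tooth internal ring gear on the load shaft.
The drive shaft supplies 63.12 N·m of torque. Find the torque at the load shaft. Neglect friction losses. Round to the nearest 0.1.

After the belt (125/387): 63.12 × 0.323 = 20.388 N·m
After the internal gear (51/17): 20.388 × 3 = 61.163 N·m

61.2 N·m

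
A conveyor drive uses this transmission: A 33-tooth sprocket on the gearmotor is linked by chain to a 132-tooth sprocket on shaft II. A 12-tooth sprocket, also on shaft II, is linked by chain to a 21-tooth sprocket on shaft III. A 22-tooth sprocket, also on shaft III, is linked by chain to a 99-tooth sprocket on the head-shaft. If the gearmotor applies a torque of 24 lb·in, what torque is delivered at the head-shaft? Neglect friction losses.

chain 132/33 = 4 → τ = 24·4 = 96 lb·in
chain 21/12 = 1.75 → τ = 96·1.75 = 168 lb·in
chain 99/22 = 4.5 → τ = 168·4.5 = 756 lb·in

756 lb·in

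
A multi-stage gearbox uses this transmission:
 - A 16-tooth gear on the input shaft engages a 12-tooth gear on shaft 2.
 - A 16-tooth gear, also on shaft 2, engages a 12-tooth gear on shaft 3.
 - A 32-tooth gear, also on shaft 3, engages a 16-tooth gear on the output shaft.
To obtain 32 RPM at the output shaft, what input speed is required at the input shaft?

Overall ratio R = 0.75 × 0.75 × 0.5 = 0.28125.
Required input speed = output speed × R = 32 × 0.28125 = 9 RPM.

9 RPM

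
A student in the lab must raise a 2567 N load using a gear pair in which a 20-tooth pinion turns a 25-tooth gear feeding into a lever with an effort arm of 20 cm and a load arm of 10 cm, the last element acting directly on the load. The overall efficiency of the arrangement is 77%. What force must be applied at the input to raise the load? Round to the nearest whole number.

1334 N

Gear pair MA = 25/20 = 1.25.
Lever MA = effort arm / load arm = 20/10 = 2.
Combined ideal MA = 1.25 × 2 = 2.5.
Actual MA = 2.5 × 0.77 = 1.925.
Effort = load / actual MA = 2567 / 1.925 = 1333.5 N.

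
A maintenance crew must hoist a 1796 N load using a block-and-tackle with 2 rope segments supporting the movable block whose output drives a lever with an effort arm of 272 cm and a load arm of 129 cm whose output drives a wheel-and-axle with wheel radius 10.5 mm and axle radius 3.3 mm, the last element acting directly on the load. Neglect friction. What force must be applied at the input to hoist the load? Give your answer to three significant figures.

134 N

Block-and-tackle MA = number of supporting rope parts = 2.
Lever MA = effort arm / load arm = 272/129 = 2.1085.
Wheel-and-axle MA = R/r = 10.5/3.3 = 3.1818.
Combined ideal MA = 2 × 2.1085 × 3.1818 = 13.418.
Effort = load / MA = 1796 / 13.418 = 133.85 N.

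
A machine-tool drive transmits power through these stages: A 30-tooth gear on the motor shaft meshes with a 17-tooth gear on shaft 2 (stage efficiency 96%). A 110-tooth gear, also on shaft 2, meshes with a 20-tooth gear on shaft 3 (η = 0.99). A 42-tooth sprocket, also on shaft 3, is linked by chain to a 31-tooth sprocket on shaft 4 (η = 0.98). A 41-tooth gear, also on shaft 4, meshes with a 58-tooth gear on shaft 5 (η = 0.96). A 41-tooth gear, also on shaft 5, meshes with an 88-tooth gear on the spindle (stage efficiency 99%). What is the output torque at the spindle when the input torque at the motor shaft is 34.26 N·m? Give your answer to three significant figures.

Gear mesh: ratio = 17/30 = 0.56667; torque at shaft 2 = 34.26 × 0.56667 × 0.96 = 18.637 N·m.
Gear mesh: ratio = 20/110 = 0.18182; torque at shaft 3 = 18.637 × 0.18182 × 0.99 = 3.3547 N·m.
Chain: ratio = 31/42 = 0.7381; torque at shaft 4 = 3.3547 × 0.7381 × 0.98 = 2.4266 N·m.
Gear mesh: ratio = 58/41 = 1.4146; torque at shaft 5 = 2.4266 × 1.4146 × 0.96 = 3.2954 N·m.
Gear mesh: ratio = 88/41 = 2.1463; torque at the spindle = 3.2954 × 2.1463 × 0.99 = 7.0024 N·m.

7.00 N·m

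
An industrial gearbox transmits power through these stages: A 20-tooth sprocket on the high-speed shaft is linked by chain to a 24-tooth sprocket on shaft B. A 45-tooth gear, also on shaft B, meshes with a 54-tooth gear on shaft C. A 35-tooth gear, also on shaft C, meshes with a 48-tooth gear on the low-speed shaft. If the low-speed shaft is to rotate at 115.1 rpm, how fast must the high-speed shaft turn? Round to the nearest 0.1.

Overall ratio R = 1.2 × 1.2 × 1.3714 = 1.9749.
Required input speed = output speed × R = 115.1 × 1.9749 = 227.31 rpm.

227.3 rpm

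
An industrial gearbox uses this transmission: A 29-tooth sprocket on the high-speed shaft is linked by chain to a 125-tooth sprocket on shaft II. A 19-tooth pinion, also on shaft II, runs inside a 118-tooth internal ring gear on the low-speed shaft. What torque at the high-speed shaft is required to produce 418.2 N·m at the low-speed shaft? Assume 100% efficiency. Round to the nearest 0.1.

15.6 N·m

Overall ratio R = 4.3103 × 6.2105 = 26.77.
Input torque = output torque / R = 418.2 / 26.77 = 15.622 N·m.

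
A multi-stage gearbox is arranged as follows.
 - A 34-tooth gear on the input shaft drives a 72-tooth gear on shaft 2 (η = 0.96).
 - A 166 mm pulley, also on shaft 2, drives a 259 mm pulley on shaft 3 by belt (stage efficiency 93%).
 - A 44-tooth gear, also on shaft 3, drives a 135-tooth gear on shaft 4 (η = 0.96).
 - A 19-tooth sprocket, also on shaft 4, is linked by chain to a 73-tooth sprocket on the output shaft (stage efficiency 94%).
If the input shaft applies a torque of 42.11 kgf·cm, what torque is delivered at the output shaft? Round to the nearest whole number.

1321 kgf·cm

After the gear mesh (72/34): 42.11 × 2.1176 × 0.96 = 85.607 kgf·cm
After the belt (259/166): 85.607 × 1.5602 × 0.93 = 124.22 kgf·cm
After the gear mesh (135/44): 124.22 × 3.0682 × 0.96 = 365.88 kgf·cm
After the chain (73/19): 365.88 × 3.8421 × 0.94 = 1321.4 kgf·cm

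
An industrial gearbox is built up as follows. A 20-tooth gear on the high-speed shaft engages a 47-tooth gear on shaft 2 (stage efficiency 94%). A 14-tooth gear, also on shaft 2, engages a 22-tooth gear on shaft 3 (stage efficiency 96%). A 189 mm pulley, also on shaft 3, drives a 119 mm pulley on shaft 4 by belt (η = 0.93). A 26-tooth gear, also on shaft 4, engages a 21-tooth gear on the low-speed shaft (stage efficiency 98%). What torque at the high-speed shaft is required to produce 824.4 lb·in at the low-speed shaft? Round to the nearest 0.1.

533.7 lb·in

Overall ratio R = 2.35 × 1.5714 × 0.62963 × 0.80769 = 1.878; overall efficiency η = 0.94 × 0.96 × 0.93 × 0.98 = 0.8224.
Input torque = output torque / (R × η) = 824.4 / (1.878 × 0.8224) = 533.75 lb·in.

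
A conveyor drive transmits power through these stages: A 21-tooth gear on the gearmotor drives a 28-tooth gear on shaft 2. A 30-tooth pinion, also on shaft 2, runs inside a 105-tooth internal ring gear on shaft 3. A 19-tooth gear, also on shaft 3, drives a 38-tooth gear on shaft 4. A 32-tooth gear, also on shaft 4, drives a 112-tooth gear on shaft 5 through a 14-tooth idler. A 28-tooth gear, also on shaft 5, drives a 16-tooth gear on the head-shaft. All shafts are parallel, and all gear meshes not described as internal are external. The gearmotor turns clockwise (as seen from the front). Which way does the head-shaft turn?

the gearmotor → shaft 2: external mesh, 1 reversal → CCW.
shaft 2 → shaft 3: internal mesh, same direction → CCW.
shaft 3 → shaft 4: external mesh, 1 reversal → CW.
shaft 4 → shaft 5: driver → idler → driven is 2 external meshes, 2 reversals → CW.
shaft 5 → the head-shaft: external mesh, 1 reversal → CCW.
5 reversals in total — an odd number — so the head-shaft turns opposite to the gearmotor.

counterclockwise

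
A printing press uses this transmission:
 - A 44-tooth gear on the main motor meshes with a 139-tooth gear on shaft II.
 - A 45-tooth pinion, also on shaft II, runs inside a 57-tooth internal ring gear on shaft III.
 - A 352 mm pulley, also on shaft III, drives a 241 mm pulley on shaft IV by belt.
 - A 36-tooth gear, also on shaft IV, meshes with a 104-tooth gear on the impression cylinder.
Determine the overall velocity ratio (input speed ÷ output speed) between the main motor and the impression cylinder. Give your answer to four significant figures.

7.915

Each stage contributes driven/driver: gear mesh 139/44 = 3.1591, internal gear 57/45 = 1.2667, belt 241/352 = 0.68466, gear mesh 104/36 = 2.8889.
Overall: 3.1591 × 1.2667 × 0.68466 × 2.8889 = 7.9146.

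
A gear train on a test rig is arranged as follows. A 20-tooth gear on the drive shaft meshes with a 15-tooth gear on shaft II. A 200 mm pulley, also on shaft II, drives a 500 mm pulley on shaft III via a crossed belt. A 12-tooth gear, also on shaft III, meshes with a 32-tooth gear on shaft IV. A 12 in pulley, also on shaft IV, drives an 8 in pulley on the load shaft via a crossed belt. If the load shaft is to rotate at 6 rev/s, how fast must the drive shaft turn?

Overall ratio R = 0.75 × 2.5 × 2.6667 × 0.66667 = 3.3333.
Required input speed = output speed × R = 6 × 3.3333 = 20 rev/s.

20 rev/s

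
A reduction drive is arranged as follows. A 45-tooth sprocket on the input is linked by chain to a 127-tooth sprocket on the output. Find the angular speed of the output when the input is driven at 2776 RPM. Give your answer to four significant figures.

Chain: ratio = 127/45 = 2.8222, so the output turns at 2776 / 2.8222 = 983.62 RPM.

983.6 RPM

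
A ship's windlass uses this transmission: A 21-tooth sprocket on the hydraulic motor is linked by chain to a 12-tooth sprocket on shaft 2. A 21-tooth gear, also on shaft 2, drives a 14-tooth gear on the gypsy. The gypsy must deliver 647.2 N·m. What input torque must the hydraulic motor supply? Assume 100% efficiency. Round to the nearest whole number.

Overall ratio R = 0.57143 × 0.66667 = 0.38095.
Input torque = output torque / R = 647.2 / 0.38095 = 1698.9 N·m.

1699 N·m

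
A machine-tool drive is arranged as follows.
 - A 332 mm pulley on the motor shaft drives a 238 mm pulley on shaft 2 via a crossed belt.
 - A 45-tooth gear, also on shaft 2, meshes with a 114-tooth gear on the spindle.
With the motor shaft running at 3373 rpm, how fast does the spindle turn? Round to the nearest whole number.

1857 rpm

the motor shaft → shaft 2 (belt, 238/332): 3373 ÷ 0.71687 = 4705.2 rpm
shaft 2 → the spindle (gear mesh, 114/45): 4705.2 ÷ 2.5333 = 1857.3 rpm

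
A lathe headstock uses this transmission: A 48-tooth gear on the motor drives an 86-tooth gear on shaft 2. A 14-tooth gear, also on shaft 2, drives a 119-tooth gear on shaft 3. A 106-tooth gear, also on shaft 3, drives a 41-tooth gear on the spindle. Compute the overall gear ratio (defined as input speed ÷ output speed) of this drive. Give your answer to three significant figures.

Each stage contributes driven/driver: gear mesh 86/48 = 1.7917, gear mesh 119/14 = 8.5, gear mesh 41/106 = 0.38679.
Overall: 1.7917 × 8.5 × 0.38679 = 5.8905.

5.89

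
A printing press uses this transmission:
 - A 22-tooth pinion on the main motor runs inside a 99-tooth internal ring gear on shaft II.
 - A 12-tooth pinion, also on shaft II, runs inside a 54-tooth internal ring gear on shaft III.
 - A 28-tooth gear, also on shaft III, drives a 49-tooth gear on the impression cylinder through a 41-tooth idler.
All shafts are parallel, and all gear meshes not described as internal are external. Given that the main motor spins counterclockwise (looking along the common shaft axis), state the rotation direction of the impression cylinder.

counterclockwise

the main motor → shaft II: internal mesh, same direction → CCW.
shaft II → shaft III: internal mesh, same direction → CCW.
shaft III → the impression cylinder: driver → idler → driven is 2 external meshes, 2 reversals → CCW.
2 reversals in total — an even number — so the impression cylinder turns the same way as the main motor.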